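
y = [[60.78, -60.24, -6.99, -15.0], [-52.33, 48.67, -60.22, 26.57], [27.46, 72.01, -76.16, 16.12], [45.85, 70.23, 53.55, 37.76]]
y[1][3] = 26.57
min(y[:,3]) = -15.0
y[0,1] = -60.24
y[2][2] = -76.16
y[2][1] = 72.01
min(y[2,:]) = -76.16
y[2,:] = [27.46, 72.01, -76.16, 16.12]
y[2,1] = 72.01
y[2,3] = 16.12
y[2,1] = 72.01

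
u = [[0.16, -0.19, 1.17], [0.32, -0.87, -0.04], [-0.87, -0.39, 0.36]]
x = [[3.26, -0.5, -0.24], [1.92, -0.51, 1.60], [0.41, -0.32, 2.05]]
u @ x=[[0.64, -0.36, 2.06], [-0.64, 0.30, -1.55], [-3.44, 0.52, 0.32]]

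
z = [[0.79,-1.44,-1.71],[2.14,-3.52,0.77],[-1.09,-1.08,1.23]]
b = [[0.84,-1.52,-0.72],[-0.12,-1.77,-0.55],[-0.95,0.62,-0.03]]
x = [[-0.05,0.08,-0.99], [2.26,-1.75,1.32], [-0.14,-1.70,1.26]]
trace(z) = -1.50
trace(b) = -0.96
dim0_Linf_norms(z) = [2.14, 3.52, 1.71]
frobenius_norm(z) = 5.20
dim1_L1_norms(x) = [1.12, 5.33, 3.1]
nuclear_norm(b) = 4.00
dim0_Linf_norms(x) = [2.26, 1.75, 1.32]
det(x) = 3.80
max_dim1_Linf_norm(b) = 1.77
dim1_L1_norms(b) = [3.08, 2.44, 1.6]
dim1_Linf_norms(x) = [0.99, 2.26, 1.7]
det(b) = 0.81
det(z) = 12.75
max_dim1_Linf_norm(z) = 3.52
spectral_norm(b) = 2.67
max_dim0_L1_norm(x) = 3.57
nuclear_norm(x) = 5.77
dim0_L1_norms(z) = [4.02, 6.04, 3.71]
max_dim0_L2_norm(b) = 2.41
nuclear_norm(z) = 8.05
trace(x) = -0.54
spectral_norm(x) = 3.56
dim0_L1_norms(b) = [1.91, 3.91, 1.3]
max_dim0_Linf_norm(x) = 2.26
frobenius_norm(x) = 3.92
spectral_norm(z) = 4.46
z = x + b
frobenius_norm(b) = 2.88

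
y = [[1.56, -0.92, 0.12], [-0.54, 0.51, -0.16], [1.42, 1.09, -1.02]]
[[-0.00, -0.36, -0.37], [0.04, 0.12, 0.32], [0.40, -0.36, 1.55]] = y@ [[-0.01, -0.24, 0.24], [-0.08, -0.01, 0.76], [-0.49, 0.01, -0.37]]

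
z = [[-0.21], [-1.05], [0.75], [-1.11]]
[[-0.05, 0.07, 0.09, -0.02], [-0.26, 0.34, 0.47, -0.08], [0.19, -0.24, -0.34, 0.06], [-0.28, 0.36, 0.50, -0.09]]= z@[[0.25, -0.32, -0.45, 0.08]]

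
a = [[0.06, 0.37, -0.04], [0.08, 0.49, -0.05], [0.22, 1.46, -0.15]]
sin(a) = [[0.06, 0.36, -0.04], [0.08, 0.48, -0.05], [0.21, 1.42, -0.15]]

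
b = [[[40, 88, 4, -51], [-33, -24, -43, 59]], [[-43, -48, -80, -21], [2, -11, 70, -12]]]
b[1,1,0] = 2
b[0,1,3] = 59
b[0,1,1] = -24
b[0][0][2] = 4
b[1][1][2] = 70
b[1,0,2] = -80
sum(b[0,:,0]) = 7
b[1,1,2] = 70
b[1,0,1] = -48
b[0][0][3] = -51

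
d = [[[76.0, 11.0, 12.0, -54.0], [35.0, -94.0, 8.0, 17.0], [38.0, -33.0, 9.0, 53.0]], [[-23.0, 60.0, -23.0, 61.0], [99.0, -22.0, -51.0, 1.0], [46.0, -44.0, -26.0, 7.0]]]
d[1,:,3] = [61.0, 1.0, 7.0]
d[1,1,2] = -51.0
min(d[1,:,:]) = -51.0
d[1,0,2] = -23.0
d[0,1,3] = 17.0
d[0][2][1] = -33.0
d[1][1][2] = -51.0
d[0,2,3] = 53.0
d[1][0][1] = 60.0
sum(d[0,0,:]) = 45.0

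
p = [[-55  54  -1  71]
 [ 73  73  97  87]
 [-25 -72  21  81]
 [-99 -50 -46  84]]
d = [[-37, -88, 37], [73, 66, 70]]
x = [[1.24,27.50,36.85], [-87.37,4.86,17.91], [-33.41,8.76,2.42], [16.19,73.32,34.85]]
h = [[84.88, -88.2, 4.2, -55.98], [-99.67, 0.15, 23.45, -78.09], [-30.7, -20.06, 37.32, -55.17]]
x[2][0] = -33.41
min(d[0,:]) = -88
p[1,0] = 73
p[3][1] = -50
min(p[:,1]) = -72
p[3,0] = -99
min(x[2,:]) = -33.41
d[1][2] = 70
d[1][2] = 70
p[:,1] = [54, 73, -72, -50]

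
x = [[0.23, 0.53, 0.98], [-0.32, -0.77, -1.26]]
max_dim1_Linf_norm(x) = 1.26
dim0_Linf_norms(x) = [0.32, 0.77, 1.26]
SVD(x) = [[-0.60, 0.8], [0.8, 0.6]] @ diag([1.8907189704552665, 0.04776792606526309]) @ [[-0.21, -0.49, -0.84], [-0.18, -0.83, 0.53]]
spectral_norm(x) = 1.89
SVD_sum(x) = [[0.24, 0.56, 0.96], [-0.31, -0.75, -1.28]] + [[-0.01,-0.03,0.02], [-0.01,-0.02,0.02]]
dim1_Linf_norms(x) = [0.98, 1.26]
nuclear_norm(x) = 1.94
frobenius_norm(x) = 1.89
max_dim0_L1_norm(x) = 2.24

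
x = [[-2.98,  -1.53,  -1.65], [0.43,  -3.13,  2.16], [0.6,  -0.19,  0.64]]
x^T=[[-2.98, 0.43, 0.6], [-1.53, -3.13, -0.19], [-1.65, 2.16, 0.64]]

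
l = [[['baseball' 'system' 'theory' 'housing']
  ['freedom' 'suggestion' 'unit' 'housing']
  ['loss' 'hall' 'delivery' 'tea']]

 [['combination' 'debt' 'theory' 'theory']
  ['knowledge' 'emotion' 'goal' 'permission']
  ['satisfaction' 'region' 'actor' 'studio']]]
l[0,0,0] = 'baseball'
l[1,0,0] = 'combination'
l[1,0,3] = 'theory'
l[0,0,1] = 'system'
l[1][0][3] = 'theory'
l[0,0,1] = 'system'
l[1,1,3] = 'permission'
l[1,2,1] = 'region'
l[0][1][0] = 'freedom'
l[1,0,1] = 'debt'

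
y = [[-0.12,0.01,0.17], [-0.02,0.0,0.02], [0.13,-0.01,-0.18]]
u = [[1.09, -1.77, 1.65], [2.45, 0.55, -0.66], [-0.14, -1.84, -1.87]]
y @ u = [[-0.13, -0.09, -0.52], [-0.02, -0.0, -0.07], [0.14, 0.1, 0.56]]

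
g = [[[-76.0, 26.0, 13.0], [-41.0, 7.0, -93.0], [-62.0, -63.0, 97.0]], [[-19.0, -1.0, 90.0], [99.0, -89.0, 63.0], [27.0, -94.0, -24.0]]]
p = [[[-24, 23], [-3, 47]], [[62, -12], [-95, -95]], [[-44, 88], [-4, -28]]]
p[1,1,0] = -95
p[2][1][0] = -4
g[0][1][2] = -93.0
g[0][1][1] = 7.0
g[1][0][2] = 90.0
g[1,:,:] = [[-19.0, -1.0, 90.0], [99.0, -89.0, 63.0], [27.0, -94.0, -24.0]]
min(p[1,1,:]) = -95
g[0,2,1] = -63.0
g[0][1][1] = 7.0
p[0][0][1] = 23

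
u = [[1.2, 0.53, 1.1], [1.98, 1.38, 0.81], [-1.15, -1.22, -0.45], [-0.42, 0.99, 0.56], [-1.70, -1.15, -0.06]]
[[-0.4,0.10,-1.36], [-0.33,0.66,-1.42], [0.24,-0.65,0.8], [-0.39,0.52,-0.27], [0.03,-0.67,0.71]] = u @ [[0.09, -0.02, -0.4], [-0.14, 0.62, 0.02], [-0.39, -0.19, -0.81]]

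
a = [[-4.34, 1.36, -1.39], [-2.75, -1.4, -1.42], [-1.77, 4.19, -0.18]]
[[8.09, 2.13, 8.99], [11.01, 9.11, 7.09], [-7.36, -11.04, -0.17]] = a @ [[-3.67, -1.1, -3.58], [-3.20, -3.15, -1.41], [2.51, -1.18, 3.33]]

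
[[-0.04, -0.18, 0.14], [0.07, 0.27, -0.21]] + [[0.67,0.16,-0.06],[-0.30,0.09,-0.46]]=[[0.63, -0.02, 0.08], [-0.23, 0.36, -0.67]]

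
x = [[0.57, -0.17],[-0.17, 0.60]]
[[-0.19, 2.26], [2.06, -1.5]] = x @ [[0.75, 3.51], [3.64, -1.51]]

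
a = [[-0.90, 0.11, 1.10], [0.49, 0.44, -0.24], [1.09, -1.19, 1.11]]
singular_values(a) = [1.97, 1.5, 0.49]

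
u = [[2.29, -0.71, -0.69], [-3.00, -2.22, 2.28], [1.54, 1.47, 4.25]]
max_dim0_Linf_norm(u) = 4.25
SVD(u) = [[-0.25, -0.31, -0.92], [0.61, 0.69, -0.40], [0.75, -0.66, 0.02]] @ diag([4.919569601900191, 4.527166896574667, 1.8024136103064963]) @ [[-0.25, -0.01, 0.97], [-0.84, -0.50, -0.22], [-0.49, 0.86, -0.12]]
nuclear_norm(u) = 11.25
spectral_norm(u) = 4.92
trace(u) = 4.32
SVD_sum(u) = [[0.31, 0.02, -1.19], [-0.75, -0.04, 2.89], [-0.93, -0.05, 3.59]] + [[1.17, 0.7, 0.31], [-2.60, -1.56, -0.70], [2.49, 1.49, 0.67]] + [[0.81, -1.43, 0.19], [0.35, -0.62, 0.08], [-0.01, 0.02, -0.00]]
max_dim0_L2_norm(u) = 4.87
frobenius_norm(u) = 6.92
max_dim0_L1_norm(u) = 7.22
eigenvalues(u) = [-3.04, 3.08, 4.28]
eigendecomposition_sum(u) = [[-0.18, -0.28, 0.07], [-1.72, -2.71, 0.68], [0.39, 0.61, -0.15]] + [[4.02,0.08,2.22], [-2.95,-0.06,-1.63], [-1.58,-0.03,-0.88]] + [[-1.55,  -0.51,  -2.98], [1.68,  0.55,  3.23], [2.74,  0.9,  5.28]]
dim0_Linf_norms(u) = [3.0, 2.22, 4.25]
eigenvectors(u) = [[0.1, 0.77, -0.43], [0.97, -0.56, 0.47], [-0.22, -0.30, 0.77]]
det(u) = -40.14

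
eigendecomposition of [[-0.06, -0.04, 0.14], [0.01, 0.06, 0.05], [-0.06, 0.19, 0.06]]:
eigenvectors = [[0.86+0.00j, 0.86-0.00j, (0.42+0j)], [(0.02-0.2j), 0.02+0.20j, (0.49+0j)], [0.11+0.45j, 0.11-0.45j, (0.77+0j)]]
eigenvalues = [(-0.04+0.08j), (-0.04-0.08j), (0.15+0j)]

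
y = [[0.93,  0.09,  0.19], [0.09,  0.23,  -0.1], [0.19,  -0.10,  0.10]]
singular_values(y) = [0.98, 0.28, 0.0]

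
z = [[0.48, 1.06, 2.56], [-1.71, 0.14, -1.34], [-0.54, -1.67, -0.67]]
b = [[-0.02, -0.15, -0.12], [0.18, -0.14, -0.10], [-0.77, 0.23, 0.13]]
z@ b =[[-1.79, 0.37, 0.17], [1.09, -0.07, 0.02], [0.23, 0.16, 0.14]]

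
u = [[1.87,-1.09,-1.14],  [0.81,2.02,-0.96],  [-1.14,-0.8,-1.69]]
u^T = [[1.87, 0.81, -1.14], [-1.09, 2.02, -0.8], [-1.14, -0.96, -1.69]]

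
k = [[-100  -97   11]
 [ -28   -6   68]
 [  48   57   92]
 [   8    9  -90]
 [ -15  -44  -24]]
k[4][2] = -24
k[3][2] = -90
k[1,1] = -6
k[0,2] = 11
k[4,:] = [-15, -44, -24]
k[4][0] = -15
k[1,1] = -6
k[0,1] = -97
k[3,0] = 8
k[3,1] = 9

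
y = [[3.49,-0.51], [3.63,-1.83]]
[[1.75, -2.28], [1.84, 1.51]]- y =[[-1.74,  -1.77], [-1.79,  3.34]]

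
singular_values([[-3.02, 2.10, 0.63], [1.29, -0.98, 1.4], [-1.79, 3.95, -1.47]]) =[5.82, 2.11, 1.07]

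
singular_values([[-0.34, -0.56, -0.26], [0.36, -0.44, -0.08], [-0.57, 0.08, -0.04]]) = [0.77, 0.75, 0.03]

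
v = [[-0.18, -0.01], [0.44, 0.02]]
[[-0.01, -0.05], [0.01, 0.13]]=v@[[0.04, 0.31],  [-0.15, -0.40]]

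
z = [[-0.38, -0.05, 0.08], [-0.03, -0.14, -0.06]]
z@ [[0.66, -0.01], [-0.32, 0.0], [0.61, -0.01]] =[[-0.19, 0.0], [-0.01, 0.00]]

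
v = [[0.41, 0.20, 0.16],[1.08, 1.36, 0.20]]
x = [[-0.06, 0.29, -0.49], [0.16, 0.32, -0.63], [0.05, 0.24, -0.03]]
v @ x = [[0.02, 0.22, -0.33], [0.16, 0.8, -1.39]]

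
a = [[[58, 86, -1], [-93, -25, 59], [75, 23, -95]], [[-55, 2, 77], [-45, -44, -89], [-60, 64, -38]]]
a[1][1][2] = -89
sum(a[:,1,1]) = -69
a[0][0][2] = -1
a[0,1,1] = -25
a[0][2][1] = 23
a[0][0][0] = 58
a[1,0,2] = 77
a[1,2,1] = 64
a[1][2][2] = -38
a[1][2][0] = -60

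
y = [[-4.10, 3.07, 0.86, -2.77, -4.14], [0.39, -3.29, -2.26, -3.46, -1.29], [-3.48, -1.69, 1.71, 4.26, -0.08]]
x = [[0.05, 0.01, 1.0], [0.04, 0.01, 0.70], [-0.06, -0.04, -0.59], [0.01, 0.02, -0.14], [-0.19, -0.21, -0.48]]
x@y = [[-3.68, -1.57, 1.73, 4.09, -0.3], [-2.60, -1.09, 1.21, 2.84, -0.23], [2.28, 0.94, -0.97, -2.21, 0.35], [0.45, 0.2, -0.28, -0.69, -0.06], [2.37, 0.92, -0.51, -0.79, 1.1]]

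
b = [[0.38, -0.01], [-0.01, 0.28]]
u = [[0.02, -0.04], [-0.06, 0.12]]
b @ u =[[0.01, -0.02], [-0.02, 0.03]]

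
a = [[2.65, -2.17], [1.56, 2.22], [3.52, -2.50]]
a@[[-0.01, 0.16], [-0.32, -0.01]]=[[0.67, 0.45], [-0.73, 0.23], [0.76, 0.59]]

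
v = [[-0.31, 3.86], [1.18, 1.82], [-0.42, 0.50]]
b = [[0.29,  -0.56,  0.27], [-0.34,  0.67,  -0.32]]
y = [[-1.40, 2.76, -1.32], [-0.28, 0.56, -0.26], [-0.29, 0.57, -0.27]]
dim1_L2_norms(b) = [0.69, 0.82]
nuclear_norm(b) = 1.07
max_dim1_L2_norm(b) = 0.82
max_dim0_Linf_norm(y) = 2.76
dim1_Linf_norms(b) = [0.56, 0.67]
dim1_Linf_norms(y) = [2.76, 0.56, 0.57]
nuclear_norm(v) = 5.58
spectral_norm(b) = 1.07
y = v @ b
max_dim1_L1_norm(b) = 1.33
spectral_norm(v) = 4.30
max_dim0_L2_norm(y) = 2.87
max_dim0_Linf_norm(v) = 3.86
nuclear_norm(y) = 3.51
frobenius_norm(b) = 1.07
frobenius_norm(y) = 3.50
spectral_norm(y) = 3.50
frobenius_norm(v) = 4.49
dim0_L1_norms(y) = [1.97, 3.89, 1.85]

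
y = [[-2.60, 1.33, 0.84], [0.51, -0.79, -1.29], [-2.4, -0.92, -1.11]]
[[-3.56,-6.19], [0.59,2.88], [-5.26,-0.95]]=y @ [[1.91, 1.34], [1.42, -1.56], [-0.57, -0.75]]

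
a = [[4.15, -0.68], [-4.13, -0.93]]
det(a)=-6.668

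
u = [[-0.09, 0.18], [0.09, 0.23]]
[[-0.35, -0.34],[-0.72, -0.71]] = u@[[-1.33, -1.35], [-2.61, -2.56]]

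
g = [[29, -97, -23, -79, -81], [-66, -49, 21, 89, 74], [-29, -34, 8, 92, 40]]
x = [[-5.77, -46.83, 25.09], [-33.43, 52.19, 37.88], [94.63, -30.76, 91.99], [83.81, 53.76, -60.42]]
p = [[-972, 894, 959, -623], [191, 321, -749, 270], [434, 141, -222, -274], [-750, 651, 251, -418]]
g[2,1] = -34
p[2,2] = -222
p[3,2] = 251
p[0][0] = -972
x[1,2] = 37.88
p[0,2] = 959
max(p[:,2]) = 959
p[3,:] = [-750, 651, 251, -418]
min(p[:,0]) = -972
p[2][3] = -274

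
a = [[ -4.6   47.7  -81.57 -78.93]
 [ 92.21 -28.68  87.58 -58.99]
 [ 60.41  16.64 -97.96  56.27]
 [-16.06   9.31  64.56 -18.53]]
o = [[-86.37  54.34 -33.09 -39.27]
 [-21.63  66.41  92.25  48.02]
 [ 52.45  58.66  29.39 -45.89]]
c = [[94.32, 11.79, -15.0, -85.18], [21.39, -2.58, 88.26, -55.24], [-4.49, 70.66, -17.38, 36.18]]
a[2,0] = 60.41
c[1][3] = -55.24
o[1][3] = 48.02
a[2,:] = [60.41, 16.64, -97.96, 56.27]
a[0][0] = -4.6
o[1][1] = 66.41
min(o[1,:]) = -21.63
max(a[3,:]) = 64.56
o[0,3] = -39.27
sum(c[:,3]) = -104.24000000000001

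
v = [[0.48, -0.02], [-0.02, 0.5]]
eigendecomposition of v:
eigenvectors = [[-0.85, 0.53], [-0.53, -0.85]]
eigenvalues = [0.47, 0.51]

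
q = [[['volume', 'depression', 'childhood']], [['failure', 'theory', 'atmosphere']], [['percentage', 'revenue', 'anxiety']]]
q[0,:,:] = [['volume', 'depression', 'childhood']]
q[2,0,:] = ['percentage', 'revenue', 'anxiety']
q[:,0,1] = ['depression', 'theory', 'revenue']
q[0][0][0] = 'volume'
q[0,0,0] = 'volume'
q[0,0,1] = 'depression'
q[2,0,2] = 'anxiety'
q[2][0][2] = 'anxiety'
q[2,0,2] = 'anxiety'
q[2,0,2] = 'anxiety'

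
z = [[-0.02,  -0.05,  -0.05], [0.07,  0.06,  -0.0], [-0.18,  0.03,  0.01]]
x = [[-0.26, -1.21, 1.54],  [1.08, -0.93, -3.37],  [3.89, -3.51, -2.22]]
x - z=[[-0.24, -1.16, 1.59], [1.01, -0.99, -3.37], [4.07, -3.54, -2.23]]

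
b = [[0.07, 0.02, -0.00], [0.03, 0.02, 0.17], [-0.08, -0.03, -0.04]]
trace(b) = 0.05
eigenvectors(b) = [[-0.45+0.00j,0.21+0.14j,0.21-0.14j],[0.88+0.00j,-0.93+0.00j,(-0.93-0j)],[(0.14+0j),0.02-0.25j,(0.02+0.25j)]]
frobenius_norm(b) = 0.21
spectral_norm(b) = 0.19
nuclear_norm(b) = 0.29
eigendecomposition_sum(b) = [[0.09+0.00j, 0.02+0.00j, 0.05+0.00j], [-0.17+0.00j, -0.04-0.00j, -0.10+0.00j], [-0.03+0.00j, -0.01-0.00j, (-0.02+0j)]] + [[-0.01-0.04j, -0.00-0.01j, -0.03-0.03j], [0.10+0.09j, 0.03+0.04j, (0.13+0.04j)], [-0.03+0.02j, (-0.01+0.01j), -0.01+0.03j]] + [[-0.01+0.04j, -0.00+0.01j, (-0.03+0.03j)],[(0.1-0.09j), (0.03-0.04j), 0.13-0.04j],[-0.03-0.02j, (-0.01-0.01j), -0.01-0.03j]]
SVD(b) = [[-0.16, 0.68, 0.72], [-0.91, -0.38, 0.16], [0.38, -0.63, 0.68]] @ diag([0.18642829617851595, 0.09816365415822102, 0.0028960984583959195]) @ [[-0.37,  -0.18,  -0.91], [0.88,  0.25,  -0.41], [0.30,  -0.95,  0.06]]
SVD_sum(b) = [[0.01, 0.01, 0.03], [0.06, 0.03, 0.15], [-0.03, -0.01, -0.07]] + [[0.06, 0.02, -0.03], [-0.03, -0.01, 0.02], [-0.05, -0.02, 0.02]] + [[0.0, -0.0, 0.00], [0.00, -0.00, 0.00], [0.00, -0.00, 0.0]]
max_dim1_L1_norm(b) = 0.22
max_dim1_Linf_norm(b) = 0.17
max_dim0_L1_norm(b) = 0.21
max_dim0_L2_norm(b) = 0.17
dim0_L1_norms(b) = [0.18, 0.07, 0.21]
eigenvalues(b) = [(0.03+0j), (0.01+0.04j), (0.01-0.04j)]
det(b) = 0.00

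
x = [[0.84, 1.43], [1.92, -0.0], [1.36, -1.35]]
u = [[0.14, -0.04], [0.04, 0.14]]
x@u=[[0.17, 0.17],  [0.27, -0.08],  [0.14, -0.24]]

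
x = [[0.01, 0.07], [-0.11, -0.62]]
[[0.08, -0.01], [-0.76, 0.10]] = x@ [[1.03, 1.60], [1.04, -0.44]]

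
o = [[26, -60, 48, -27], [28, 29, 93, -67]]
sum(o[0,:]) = -13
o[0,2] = 48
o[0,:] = [26, -60, 48, -27]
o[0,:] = [26, -60, 48, -27]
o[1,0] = 28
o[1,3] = -67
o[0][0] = 26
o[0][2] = 48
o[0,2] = 48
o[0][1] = -60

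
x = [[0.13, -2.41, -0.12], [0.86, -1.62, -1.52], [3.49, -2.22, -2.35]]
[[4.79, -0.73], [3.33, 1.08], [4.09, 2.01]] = x @[[-0.23, 0.11], [-1.99, 0.36], [-0.2, -1.03]]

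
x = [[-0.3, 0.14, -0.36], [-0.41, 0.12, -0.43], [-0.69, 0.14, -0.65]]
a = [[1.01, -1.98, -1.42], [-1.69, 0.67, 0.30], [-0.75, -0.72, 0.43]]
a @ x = [[1.49, -0.3, 1.41], [0.03, -0.11, 0.13], [0.22, -0.13, 0.3]]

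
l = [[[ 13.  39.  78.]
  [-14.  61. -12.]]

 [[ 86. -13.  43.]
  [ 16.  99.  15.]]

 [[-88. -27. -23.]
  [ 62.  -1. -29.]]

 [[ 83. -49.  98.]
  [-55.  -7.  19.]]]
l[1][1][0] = 16.0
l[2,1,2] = -29.0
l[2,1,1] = -1.0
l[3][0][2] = 98.0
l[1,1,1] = 99.0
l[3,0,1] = -49.0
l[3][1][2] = 19.0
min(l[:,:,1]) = -49.0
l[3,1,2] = 19.0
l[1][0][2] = 43.0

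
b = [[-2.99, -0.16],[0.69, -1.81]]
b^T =[[-2.99, 0.69], [-0.16, -1.81]]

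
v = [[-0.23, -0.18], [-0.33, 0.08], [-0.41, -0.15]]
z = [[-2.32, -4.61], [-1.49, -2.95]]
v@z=[[0.80, 1.59], [0.65, 1.29], [1.17, 2.33]]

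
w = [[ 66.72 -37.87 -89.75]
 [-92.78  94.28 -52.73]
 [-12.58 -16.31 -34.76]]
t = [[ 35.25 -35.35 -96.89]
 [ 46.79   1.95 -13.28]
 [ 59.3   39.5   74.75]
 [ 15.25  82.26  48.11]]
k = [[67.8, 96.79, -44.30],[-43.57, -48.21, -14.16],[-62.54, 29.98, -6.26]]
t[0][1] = -35.35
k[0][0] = 67.8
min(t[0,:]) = -96.89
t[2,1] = 39.5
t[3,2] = 48.11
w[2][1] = -16.31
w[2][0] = -12.58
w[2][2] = -34.76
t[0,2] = -96.89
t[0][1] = -35.35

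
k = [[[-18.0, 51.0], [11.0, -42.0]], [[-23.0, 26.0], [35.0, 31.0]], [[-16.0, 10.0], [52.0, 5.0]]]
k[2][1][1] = 5.0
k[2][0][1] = 10.0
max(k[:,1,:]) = 52.0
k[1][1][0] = 35.0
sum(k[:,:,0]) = 41.0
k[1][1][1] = 31.0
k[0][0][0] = -18.0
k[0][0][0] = -18.0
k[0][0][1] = 51.0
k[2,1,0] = 52.0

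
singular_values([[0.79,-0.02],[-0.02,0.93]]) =[0.93, 0.79]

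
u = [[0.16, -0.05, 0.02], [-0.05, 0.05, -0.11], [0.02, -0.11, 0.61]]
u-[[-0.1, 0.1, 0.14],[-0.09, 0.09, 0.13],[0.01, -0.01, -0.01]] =[[0.26, -0.15, -0.12], [0.04, -0.04, -0.24], [0.01, -0.10, 0.62]]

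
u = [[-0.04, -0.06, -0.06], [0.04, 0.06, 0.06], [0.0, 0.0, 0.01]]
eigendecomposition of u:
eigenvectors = [[-0.83, 0.71, 0.7], [0.55, -0.71, -0.70], [0.00, 0.0, 0.12]]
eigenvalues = [-0.0, 0.02, 0.01]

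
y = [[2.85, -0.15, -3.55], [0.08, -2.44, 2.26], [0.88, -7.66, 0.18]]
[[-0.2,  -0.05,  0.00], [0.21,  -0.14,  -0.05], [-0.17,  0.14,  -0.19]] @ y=[[-0.57, 0.15, 0.60], [0.54, 0.69, -1.07], [-0.64, 1.14, 0.89]]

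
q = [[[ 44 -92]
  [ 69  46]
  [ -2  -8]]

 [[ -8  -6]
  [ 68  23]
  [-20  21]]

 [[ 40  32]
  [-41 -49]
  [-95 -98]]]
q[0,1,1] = 46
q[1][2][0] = -20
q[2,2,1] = -98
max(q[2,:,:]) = 40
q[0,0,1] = -92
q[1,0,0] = -8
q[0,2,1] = -8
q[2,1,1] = -49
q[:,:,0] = [[44, 69, -2], [-8, 68, -20], [40, -41, -95]]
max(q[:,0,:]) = 44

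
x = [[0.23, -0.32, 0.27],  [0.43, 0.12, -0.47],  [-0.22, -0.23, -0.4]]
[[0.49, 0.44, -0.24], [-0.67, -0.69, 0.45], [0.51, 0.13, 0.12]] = x@[[-0.77,-0.55,0.23], [-1.88,-1.2,0.38], [0.24,0.66,-0.65]]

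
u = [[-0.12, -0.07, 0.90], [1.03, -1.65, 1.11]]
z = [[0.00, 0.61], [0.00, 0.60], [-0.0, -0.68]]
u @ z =[[0.0, -0.73], [0.00, -1.12]]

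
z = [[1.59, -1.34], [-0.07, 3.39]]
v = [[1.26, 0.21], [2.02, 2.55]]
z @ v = [[-0.70, -3.08], [6.76, 8.63]]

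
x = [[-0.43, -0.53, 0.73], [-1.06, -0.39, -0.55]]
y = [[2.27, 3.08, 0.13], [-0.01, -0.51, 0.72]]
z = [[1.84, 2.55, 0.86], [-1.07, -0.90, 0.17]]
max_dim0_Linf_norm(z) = 2.55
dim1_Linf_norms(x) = [0.73, 1.06]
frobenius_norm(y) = 3.93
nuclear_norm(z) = 4.08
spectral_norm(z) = 3.50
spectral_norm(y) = 3.85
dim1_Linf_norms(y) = [3.08, 0.72]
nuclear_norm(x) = 2.24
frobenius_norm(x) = 1.61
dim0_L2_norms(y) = [2.27, 3.12, 0.73]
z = x + y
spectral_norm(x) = 1.30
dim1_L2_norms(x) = [1.0, 1.26]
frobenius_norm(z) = 3.55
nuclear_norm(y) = 4.64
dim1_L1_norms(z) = [5.25, 2.14]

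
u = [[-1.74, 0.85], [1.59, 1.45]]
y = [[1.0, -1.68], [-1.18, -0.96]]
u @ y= [[-2.74,2.11], [-0.12,-4.06]]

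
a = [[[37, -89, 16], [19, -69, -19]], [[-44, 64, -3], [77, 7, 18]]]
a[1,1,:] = [77, 7, 18]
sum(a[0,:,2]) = -3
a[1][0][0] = -44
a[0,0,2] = 16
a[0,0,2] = 16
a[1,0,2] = -3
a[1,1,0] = 77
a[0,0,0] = 37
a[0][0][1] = -89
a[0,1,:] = [19, -69, -19]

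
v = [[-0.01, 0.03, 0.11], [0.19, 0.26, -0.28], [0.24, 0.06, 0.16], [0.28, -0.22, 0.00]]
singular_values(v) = [0.43, 0.4, 0.24]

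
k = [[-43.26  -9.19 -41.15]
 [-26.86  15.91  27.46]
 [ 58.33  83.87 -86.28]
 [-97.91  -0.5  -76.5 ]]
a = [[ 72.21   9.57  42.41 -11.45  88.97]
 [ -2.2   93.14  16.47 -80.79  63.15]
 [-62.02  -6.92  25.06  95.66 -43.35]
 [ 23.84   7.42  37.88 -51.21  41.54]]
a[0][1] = 9.57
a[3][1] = 7.42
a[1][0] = -2.2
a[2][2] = 25.06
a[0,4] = 88.97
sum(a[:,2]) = 121.82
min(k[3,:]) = -97.91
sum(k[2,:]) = 55.91999999999999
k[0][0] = -43.26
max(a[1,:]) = 93.14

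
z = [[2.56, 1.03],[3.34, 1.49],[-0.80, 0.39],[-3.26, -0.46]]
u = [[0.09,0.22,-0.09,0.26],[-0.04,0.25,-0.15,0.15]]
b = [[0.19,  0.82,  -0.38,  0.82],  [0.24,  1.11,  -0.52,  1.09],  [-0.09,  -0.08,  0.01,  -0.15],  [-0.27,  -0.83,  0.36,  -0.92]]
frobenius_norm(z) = 5.71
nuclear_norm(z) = 6.58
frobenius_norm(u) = 0.49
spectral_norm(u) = 0.47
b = z @ u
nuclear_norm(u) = 0.60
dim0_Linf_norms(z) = [3.34, 1.49]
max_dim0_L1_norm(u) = 0.47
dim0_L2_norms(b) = [0.42, 1.61, 0.74, 1.65]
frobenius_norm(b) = 2.46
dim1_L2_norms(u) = [0.36, 0.33]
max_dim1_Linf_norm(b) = 1.11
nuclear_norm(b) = 2.59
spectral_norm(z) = 5.63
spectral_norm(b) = 2.46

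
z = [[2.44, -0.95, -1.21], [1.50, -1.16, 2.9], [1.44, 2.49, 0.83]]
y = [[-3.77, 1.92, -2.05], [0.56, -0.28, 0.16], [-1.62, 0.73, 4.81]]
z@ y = [[-7.77, 4.07, -10.97], [-11.0, 5.32, 10.69], [-5.38, 2.67, 1.44]]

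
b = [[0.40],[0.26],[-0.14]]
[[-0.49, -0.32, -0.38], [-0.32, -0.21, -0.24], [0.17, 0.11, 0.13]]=b@ [[-1.23, -0.79, -0.94]]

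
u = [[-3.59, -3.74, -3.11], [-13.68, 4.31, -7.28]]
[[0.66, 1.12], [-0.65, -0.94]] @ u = [[-17.69, 2.36, -10.21], [15.19, -1.62, 8.86]]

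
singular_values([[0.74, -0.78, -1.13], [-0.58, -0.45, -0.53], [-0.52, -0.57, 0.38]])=[1.62, 1.06, 0.49]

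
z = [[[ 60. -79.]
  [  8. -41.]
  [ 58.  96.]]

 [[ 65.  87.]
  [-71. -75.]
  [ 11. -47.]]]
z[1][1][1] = -75.0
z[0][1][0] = 8.0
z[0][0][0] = 60.0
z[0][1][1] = -41.0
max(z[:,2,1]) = 96.0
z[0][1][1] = -41.0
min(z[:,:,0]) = -71.0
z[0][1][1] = -41.0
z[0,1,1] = -41.0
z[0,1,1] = -41.0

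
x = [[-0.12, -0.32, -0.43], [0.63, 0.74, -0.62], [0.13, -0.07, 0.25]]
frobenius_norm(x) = 1.31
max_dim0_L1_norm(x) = 1.3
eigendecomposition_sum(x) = [[(-0.02+0.23j), (-0.09+0.06j), (-0.35-0.01j)], [0.18-0.11j, (0.09+0.03j), (0.19+0.26j)], [(0.1-0j), 0.03+0.03j, (0.01+0.14j)]] + [[(-0.02-0.23j), -0.09-0.06j, -0.35+0.01j],  [(0.18+0.11j), 0.09-0.03j, 0.19-0.26j],  [(0.1+0j), 0.03-0.03j, 0.01-0.14j]] + [[-0.07+0.00j, (-0.15-0j), 0.27-0.00j],[(0.27-0j), 0.56+0.00j, -1.00+0.00j],[(-0.06+0j), (-0.13-0j), (0.23-0j)]]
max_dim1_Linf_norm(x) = 0.74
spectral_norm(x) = 1.16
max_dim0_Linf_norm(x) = 0.74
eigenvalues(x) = [(0.08+0.4j), (0.08-0.4j), (0.71+0j)]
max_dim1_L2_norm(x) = 1.15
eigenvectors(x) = [[(-0.71+0j), -0.71-0.00j, (0.25+0j)], [0.40+0.51j, 0.40-0.51j, (-0.94+0j)], [0.03+0.28j, (0.03-0.28j), 0.21+0.00j]]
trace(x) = 0.87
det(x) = 0.12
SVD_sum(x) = [[-0.02, -0.03, 0.02], [0.62, 0.75, -0.62], [-0.06, -0.07, 0.06]] + [[-0.15, -0.26, -0.46], [0.0, 0.0, 0.00], [0.06, 0.10, 0.18]] + [[0.05, -0.04, 0.0], [0.01, -0.01, 0.00], [0.13, -0.10, 0.01]]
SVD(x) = [[-0.03, -0.93, 0.36], [0.99, 0.0, 0.1], [-0.1, 0.36, 0.93]] @ diag([1.1586800757232005, 0.5840957966147128, 0.17661421941367594]) @ [[0.53, 0.65, -0.54], [0.28, 0.47, 0.84], [0.8, -0.6, 0.07]]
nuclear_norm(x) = 1.92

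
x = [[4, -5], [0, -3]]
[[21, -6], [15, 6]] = x @ [[-1, -4], [-5, -2]]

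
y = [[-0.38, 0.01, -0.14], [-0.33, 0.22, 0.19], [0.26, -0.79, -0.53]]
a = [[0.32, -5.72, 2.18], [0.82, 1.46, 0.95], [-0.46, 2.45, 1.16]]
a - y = [[0.70, -5.73, 2.32], [1.15, 1.24, 0.76], [-0.72, 3.24, 1.69]]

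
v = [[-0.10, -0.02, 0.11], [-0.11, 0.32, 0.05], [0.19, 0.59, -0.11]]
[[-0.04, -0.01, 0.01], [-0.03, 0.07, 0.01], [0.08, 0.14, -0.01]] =v @ [[0.36,0.02,0.0], [0.02,0.23,0.01], [0.00,0.01,0.11]]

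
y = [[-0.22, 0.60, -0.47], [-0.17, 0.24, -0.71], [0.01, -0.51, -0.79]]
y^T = [[-0.22, -0.17, 0.01],  [0.60, 0.24, -0.51],  [-0.47, -0.71, -0.79]]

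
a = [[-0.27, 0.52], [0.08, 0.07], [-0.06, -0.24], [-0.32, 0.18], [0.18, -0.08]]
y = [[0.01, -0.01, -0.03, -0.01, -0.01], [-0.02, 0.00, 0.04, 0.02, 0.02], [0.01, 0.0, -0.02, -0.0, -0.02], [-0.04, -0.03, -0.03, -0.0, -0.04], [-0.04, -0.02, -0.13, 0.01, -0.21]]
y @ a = [[-0.00, 0.01], [0.0, -0.02], [-0.01, 0.01], [0.00, -0.01], [-0.02, 0.03]]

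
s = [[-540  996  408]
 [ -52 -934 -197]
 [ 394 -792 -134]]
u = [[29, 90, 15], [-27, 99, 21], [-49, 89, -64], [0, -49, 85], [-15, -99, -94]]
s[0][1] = 996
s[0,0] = -540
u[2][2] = -64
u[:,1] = [90, 99, 89, -49, -99]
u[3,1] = -49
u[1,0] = -27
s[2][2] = -134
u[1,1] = 99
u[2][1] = 89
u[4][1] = -99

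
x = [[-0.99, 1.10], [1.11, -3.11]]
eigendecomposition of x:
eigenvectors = [[0.92,-0.39], [0.39,0.92]]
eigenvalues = [-0.52, -3.58]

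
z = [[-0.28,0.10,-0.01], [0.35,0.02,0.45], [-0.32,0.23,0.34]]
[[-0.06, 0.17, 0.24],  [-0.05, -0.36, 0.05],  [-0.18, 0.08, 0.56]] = z @ [[-0.11, -0.78, -0.67], [-0.93, -0.49, 0.61], [0.01, -0.17, 0.6]]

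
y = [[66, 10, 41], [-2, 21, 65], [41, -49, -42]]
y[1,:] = [-2, 21, 65]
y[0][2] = 41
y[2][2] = -42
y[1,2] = 65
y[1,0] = -2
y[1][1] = 21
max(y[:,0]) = 66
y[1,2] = 65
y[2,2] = -42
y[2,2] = -42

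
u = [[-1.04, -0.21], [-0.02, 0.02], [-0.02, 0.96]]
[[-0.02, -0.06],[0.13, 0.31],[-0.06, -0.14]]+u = [[-1.06, -0.27], [0.11, 0.33], [-0.08, 0.82]]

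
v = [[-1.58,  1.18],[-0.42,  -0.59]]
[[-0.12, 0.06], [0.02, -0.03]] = v @ [[0.03, -0.00],[-0.06, 0.05]]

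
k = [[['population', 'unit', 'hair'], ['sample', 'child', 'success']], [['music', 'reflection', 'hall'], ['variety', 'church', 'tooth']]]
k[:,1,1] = ['child', 'church']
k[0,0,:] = ['population', 'unit', 'hair']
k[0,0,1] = 'unit'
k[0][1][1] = 'child'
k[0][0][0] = 'population'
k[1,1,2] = 'tooth'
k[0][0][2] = 'hair'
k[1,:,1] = ['reflection', 'church']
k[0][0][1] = 'unit'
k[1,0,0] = 'music'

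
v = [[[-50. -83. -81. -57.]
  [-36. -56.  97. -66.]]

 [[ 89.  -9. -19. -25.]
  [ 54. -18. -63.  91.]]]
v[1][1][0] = 54.0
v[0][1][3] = -66.0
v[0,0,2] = -81.0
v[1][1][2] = -63.0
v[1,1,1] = -18.0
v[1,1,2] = -63.0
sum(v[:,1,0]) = 18.0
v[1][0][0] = 89.0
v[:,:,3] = [[-57.0, -66.0], [-25.0, 91.0]]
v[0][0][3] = -57.0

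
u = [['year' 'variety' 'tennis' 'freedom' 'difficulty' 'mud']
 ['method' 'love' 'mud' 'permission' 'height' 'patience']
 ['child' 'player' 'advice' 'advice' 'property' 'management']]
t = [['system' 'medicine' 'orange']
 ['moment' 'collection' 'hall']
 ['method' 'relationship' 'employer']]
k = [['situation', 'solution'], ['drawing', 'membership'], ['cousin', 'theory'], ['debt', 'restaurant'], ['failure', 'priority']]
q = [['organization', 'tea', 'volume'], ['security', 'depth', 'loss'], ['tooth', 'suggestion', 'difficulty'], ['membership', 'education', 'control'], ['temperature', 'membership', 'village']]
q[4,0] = 'temperature'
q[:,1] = ['tea', 'depth', 'suggestion', 'education', 'membership']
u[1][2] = 'mud'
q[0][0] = 'organization'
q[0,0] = 'organization'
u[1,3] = 'permission'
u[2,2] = 'advice'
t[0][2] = 'orange'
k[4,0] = 'failure'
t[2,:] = ['method', 'relationship', 'employer']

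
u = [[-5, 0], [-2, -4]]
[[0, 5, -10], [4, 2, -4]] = u@ [[0, -1, 2], [-1, 0, 0]]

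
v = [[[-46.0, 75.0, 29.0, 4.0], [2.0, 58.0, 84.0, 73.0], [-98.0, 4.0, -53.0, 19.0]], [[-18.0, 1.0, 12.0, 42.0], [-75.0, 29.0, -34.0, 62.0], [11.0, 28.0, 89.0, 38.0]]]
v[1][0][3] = 42.0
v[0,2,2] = -53.0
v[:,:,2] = [[29.0, 84.0, -53.0], [12.0, -34.0, 89.0]]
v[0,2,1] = 4.0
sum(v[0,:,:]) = 151.0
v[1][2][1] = 28.0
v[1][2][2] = 89.0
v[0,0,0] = -46.0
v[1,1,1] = 29.0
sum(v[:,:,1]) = 195.0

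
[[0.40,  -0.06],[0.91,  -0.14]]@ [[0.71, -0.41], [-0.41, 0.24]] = [[0.31,  -0.18], [0.7,  -0.41]]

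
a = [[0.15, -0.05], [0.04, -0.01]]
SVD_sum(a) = [[0.15, -0.05],[0.04, -0.01]] + [[-0.00, -0.0], [0.0, 0.0]]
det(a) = 0.00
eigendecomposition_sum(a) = [[0.15, -0.05], [0.04, -0.01]] + [[-0.0,0.00], [-0.00,0.00]]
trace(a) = 0.14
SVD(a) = [[-0.97, -0.25], [-0.25, 0.97]] @ diag([0.16337268259487317, 0.0030604871760592043]) @ [[-0.95, 0.31], [0.31, 0.95]]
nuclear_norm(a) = 0.17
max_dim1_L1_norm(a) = 0.2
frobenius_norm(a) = 0.16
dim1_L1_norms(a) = [0.2, 0.05]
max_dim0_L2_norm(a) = 0.16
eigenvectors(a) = [[0.96, 0.32], [0.26, 0.95]]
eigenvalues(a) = [0.14, 0.0]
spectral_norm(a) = 0.16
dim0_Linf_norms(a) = [0.15, 0.05]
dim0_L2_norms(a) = [0.16, 0.05]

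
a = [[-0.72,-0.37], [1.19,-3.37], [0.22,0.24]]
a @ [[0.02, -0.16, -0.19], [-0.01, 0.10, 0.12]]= [[-0.01, 0.08, 0.09], [0.06, -0.53, -0.63], [0.00, -0.01, -0.01]]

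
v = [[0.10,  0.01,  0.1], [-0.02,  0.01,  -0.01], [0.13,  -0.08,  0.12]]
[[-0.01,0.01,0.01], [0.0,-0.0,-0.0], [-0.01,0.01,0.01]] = v @ [[-0.01, 0.07, 0.02], [0.01, 0.12, 0.03], [-0.08, 0.05, 0.05]]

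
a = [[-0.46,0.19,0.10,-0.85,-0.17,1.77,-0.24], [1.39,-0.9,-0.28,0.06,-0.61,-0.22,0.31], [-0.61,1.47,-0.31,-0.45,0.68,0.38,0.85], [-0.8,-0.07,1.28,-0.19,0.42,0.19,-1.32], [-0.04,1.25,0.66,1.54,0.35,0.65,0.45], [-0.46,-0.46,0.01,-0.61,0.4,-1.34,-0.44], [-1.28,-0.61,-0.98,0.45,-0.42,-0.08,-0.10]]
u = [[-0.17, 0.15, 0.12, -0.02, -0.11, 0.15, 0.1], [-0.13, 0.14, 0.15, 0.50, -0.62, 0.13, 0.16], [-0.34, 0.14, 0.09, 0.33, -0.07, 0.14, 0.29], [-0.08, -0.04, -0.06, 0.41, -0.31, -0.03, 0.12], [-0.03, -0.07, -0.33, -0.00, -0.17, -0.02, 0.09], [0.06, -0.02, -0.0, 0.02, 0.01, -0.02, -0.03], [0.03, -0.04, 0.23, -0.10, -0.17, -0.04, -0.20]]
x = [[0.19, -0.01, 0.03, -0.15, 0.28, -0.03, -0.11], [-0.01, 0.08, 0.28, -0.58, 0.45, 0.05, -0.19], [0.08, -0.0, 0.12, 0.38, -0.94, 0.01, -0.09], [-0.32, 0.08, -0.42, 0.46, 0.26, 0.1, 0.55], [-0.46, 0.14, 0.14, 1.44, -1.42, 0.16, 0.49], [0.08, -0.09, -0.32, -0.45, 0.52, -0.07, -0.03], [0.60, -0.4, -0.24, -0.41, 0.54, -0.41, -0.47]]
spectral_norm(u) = 1.11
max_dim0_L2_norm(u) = 0.75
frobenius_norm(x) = 3.06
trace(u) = 0.08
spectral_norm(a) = 3.08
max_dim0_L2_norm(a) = 2.36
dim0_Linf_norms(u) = [0.34, 0.15, 0.33, 0.5, 0.62, 0.15, 0.29]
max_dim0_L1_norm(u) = 1.46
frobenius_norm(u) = 1.34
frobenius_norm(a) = 5.23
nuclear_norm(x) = 5.03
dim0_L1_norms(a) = [5.04, 4.95, 3.62, 4.15, 3.05, 4.63, 3.71]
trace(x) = -1.11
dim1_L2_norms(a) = [2.05, 1.83, 2.04, 2.07, 2.26, 1.72, 1.83]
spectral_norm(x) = 2.73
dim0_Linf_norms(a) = [1.39, 1.47, 1.28, 1.54, 0.68, 1.77, 1.32]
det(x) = -0.00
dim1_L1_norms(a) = [3.78, 3.77, 4.75, 4.27, 4.94, 3.72, 3.92]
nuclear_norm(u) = 2.49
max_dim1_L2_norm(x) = 2.15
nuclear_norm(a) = 11.57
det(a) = -0.03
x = a @ u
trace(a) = -2.95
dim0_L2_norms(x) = [0.85, 0.45, 0.67, 1.78, 1.95, 0.46, 0.91]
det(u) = 0.00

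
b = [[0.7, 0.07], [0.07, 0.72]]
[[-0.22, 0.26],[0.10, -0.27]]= b @ [[-0.33,0.42], [0.17,-0.42]]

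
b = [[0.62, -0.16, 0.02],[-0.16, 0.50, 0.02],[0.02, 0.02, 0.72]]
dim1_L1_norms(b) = [0.8, 0.68, 0.76]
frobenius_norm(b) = 1.10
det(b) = 0.20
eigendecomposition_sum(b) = [[0.13, 0.18, -0.02], [0.18, 0.26, -0.03], [-0.02, -0.03, 0.00]] + [[0.43,-0.27,0.23],[-0.27,0.18,-0.15],[0.23,-0.15,0.13]] + [[0.07, -0.07, -0.20],  [-0.07, 0.07, 0.20],  [-0.20, 0.2, 0.59]]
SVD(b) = [[0.77, -0.30, -0.57], [-0.49, 0.30, -0.82], [0.42, 0.9, 0.08]] @ diag([0.7332050807568876, 0.72, 0.38679491924311243]) @ [[0.77,-0.49,0.42], [-0.3,0.30,0.9], [-0.57,-0.82,0.08]]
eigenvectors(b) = [[-0.57, -0.77, -0.3], [-0.82, 0.49, 0.3], [0.08, -0.42, 0.90]]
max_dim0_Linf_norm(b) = 0.72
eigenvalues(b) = [0.39, 0.73, 0.72]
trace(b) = 1.84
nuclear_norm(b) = 1.84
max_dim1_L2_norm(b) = 0.72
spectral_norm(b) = 0.73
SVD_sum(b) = [[0.43, -0.27, 0.23],[-0.27, 0.18, -0.15],[0.23, -0.15, 0.13]] + [[0.07, -0.07, -0.2], [-0.07, 0.07, 0.20], [-0.20, 0.20, 0.59]] + [[0.13,0.18,-0.02], [0.18,0.26,-0.03], [-0.02,-0.03,0.00]]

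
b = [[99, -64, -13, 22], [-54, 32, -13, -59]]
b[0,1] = -64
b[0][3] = 22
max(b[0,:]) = 99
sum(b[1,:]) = -94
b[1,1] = 32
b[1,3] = -59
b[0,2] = -13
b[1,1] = 32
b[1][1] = 32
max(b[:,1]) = 32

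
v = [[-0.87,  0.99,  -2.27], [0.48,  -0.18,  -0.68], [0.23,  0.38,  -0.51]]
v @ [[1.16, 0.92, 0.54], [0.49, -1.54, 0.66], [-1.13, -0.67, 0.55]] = [[2.04,-0.8,-1.06],[1.24,1.17,-0.23],[1.03,-0.03,0.09]]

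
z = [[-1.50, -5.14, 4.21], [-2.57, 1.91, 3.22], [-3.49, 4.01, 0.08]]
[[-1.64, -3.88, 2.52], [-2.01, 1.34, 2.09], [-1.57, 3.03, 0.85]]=z@[[0.41, -0.03, -0.28], [-0.03, 0.73, -0.04], [-0.28, -0.04, 0.45]]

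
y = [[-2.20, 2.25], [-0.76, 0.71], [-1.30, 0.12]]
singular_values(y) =[3.47, 0.8]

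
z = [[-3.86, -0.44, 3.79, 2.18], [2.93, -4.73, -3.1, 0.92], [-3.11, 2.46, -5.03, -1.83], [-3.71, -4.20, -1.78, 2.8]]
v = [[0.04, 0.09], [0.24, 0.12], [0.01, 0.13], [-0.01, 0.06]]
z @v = [[-0.24, 0.22], [-1.06, -0.65], [0.43, -0.75], [-1.2, -0.90]]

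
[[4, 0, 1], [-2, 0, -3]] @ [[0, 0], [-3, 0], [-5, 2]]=[[-5, 2], [15, -6]]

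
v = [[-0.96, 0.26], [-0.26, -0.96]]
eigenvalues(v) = [(-0.96+0.26j), (-0.96-0.26j)]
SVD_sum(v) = [[0.0, 0.26],[0.0, -0.96]] + [[-0.96, 0.00], [-0.26, 0.00]]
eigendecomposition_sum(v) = [[(-0.48+0.13j),(0.13+0.48j)], [-0.13-0.48j,-0.48+0.13j]] + [[(-0.48-0.13j), (0.13-0.48j)], [(-0.13+0.48j), -0.48-0.13j]]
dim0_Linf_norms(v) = [0.96, 0.96]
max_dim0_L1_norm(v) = 1.22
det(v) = 0.99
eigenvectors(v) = [[(0.71+0j), (0.71-0j)], [0.71j, 0.00-0.71j]]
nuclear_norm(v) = 1.99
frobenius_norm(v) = 1.41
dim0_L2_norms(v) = [0.99, 0.99]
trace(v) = -1.92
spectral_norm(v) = 0.99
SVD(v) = [[-0.26, -0.97], [0.97, -0.26]] @ diag([0.9945853407325085, 0.9945853407325084]) @ [[-0.00, -1.00], [1.0, 0.00]]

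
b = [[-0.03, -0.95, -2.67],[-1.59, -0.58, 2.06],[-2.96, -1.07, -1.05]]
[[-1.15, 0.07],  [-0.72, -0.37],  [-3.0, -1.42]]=b @ [[0.81, 0.61],[0.23, -0.51],[0.34, 0.15]]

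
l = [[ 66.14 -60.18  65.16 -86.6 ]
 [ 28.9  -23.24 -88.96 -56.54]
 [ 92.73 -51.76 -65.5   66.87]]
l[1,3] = -56.54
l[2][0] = 92.73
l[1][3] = -56.54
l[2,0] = 92.73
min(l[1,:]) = -88.96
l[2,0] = 92.73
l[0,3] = -86.6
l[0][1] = -60.18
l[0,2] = 65.16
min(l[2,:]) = -65.5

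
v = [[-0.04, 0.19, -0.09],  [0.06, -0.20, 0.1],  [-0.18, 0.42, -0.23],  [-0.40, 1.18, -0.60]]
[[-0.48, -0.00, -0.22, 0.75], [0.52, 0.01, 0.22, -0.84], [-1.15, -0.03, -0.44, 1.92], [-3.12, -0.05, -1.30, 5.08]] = v@ [[0.38,0.07,-0.48,-2.25],  [-1.65,0.28,-1.39,2.57],  [1.71,0.59,-0.25,-1.91]]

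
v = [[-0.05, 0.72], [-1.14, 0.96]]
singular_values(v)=[1.58, 0.49]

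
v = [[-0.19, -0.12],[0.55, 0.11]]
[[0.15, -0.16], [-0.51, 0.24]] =v @ [[-0.97, 0.25],[0.25, 0.97]]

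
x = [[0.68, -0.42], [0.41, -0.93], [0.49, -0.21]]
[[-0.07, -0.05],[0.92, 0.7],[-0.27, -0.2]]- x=[[-0.75, 0.37], [0.51, 1.63], [-0.76, 0.01]]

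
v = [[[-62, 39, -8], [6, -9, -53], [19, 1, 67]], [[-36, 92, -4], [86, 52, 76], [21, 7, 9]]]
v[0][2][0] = 19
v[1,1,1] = 52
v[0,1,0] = 6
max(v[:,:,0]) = 86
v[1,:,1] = [92, 52, 7]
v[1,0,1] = 92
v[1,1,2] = 76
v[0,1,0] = 6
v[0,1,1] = -9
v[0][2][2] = 67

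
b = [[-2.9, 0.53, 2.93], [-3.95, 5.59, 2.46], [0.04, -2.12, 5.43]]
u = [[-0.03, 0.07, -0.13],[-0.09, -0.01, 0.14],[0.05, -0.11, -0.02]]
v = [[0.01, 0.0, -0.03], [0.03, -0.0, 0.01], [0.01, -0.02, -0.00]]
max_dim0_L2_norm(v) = 0.03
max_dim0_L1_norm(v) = 0.05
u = v @ b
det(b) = -67.85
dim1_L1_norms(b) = [6.36, 12.0, 7.59]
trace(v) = 0.01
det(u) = -0.00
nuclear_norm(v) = 0.08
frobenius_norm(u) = 0.26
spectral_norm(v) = 0.03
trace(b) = 8.12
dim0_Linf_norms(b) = [3.95, 5.59, 5.43]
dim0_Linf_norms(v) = [0.03, 0.02, 0.03]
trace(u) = -0.06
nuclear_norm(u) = 0.40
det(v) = 0.00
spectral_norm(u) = 0.20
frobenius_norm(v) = 0.05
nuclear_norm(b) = 15.54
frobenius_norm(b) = 10.21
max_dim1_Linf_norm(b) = 5.59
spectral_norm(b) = 8.07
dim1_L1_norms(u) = [0.23, 0.24, 0.18]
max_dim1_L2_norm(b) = 7.27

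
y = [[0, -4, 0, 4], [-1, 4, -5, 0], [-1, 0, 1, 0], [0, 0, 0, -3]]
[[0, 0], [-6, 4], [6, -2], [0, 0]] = y@ [[-4, 1], [0, 0], [2, -1], [0, 0]]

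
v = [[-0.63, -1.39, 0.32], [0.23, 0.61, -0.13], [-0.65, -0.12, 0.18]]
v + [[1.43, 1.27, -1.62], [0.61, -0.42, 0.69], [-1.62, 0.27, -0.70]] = [[0.80, -0.12, -1.3], [0.84, 0.19, 0.56], [-2.27, 0.15, -0.52]]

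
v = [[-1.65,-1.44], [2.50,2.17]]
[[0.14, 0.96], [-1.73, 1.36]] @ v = [[2.17, 1.88], [6.25, 5.44]]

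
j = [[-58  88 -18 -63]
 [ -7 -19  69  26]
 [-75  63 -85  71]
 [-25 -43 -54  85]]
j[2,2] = -85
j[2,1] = 63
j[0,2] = -18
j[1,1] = -19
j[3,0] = -25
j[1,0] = -7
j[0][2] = -18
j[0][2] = -18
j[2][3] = 71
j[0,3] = -63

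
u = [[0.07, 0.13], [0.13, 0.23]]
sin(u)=[[0.07,0.13], [0.13,0.23]]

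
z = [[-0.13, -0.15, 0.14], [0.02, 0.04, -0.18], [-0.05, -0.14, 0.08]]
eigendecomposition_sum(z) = [[-0.02, -0.08, 0.11], [0.03, 0.09, -0.13], [-0.02, -0.09, 0.11]] + [[-0.06, -0.08, -0.03], [-0.04, -0.04, -0.01], [-0.04, -0.05, -0.02]] + [[-0.04, 0.01, 0.06], [0.03, -0.01, -0.04], [0.01, -0.0, -0.02]]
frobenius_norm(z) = 0.35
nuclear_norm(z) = 0.48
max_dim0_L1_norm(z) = 0.4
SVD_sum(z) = [[-0.09, -0.14, 0.17], [0.06, 0.09, -0.11], [-0.06, -0.10, 0.11]] + [[-0.01, -0.02, -0.03], [-0.04, -0.06, -0.07], [-0.02, -0.03, -0.03]] + [[-0.02, 0.01, -0.00], [-0.00, 0.0, -0.00], [0.03, -0.02, 0.00]]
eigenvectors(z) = [[0.54, -0.77, -0.8], [-0.62, -0.42, 0.55], [0.56, -0.47, 0.25]]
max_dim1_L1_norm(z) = 0.42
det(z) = 0.00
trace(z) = -0.01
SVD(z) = [[-0.73, -0.32, -0.61], [0.48, -0.87, -0.12], [-0.49, -0.38, 0.79]] @ diag([0.32725742979442396, 0.11337330315314216, 0.04414825904260936]) @ [[0.39, 0.6, -0.70], [0.38, 0.58, 0.72], [0.84, -0.55, 0.0]]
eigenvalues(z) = [0.19, -0.13, -0.07]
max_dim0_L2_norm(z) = 0.24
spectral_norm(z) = 0.33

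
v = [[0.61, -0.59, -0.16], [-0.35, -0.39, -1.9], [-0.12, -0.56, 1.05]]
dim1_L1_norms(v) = [1.36, 2.64, 1.73]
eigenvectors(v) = [[-0.34, -0.97, 0.31], [-0.9, 0.23, -0.69], [-0.26, 0.04, 0.66]]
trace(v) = 1.27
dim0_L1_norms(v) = [1.08, 1.54, 3.11]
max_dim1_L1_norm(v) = 2.64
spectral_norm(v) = 2.19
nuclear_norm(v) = 3.75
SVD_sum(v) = [[-0.01, -0.01, -0.13],  [-0.19, -0.11, -1.93],  [0.1, 0.06, 0.99]] + [[0.31,  -0.72,  0.01], [0.08,  -0.18,  0.00], [0.19,  -0.44,  0.01]] + [[0.31, 0.13, -0.04], [-0.23, -0.10, 0.03], [-0.41, -0.18, 0.05]]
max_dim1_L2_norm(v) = 1.97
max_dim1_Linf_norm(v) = 1.9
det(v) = -1.27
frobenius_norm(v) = 2.46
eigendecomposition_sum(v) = [[-0.08, -0.3, -0.27], [-0.21, -0.78, -0.72], [-0.06, -0.22, -0.21]] + [[0.71, -0.13, -0.47], [-0.17, 0.03, 0.11], [-0.03, 0.01, 0.02]] + [[-0.01,  -0.16,  0.58], [0.03,  0.36,  -1.29], [-0.03,  -0.34,  1.24]]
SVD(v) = [[0.06,-0.84,-0.55], [0.89,-0.21,0.41], [-0.46,-0.51,0.73]] @ diag([2.190203221192547, 0.9375015665181002, 0.6204842162810421]) @ [[-0.1, -0.06, -0.99], [-0.4, 0.92, -0.01], [-0.91, -0.40, 0.11]]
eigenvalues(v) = [-1.07, 0.76, 1.58]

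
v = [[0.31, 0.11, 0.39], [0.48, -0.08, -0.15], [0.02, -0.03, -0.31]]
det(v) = 0.017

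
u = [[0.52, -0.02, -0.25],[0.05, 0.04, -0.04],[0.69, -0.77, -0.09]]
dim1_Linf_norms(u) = [0.52, 0.05, 0.77]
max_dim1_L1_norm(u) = 1.55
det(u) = -0.00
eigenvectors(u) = [[(0.42+0.37j), 0.42-0.37j, (-0.42+0j)], [(0.02+0.07j), (0.02-0.07j), -0.28+0.00j], [0.83+0.00j, 0.83-0.00j, -0.86+0.00j]]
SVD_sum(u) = [[0.33, -0.28, -0.07], [0.01, -0.01, -0.00], [0.77, -0.65, -0.17]] + [[0.19,0.26,-0.18], [0.04,0.05,-0.04], [-0.08,-0.12,0.08]] + [[0.0, 0.0, 0.00], [-0.00, -0.0, -0.0], [-0.00, -0.00, -0.00]]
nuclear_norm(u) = 1.53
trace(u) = 0.47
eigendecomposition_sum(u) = [[(0.26+0.05j), (-0-0.37j), -0.12+0.10j], [0.02+0.02j, (0.02-0.04j), -0.02+0.00j], [0.34-0.19j, (-0.37-0.41j), -0.04+0.23j]] + [[(0.26-0.05j), (-0+0.37j), (-0.12-0.1j)], [(0.02-0.02j), (0.02+0.04j), (-0.02-0j)], [0.34+0.19j, (-0.37+0.41j), -0.04-0.23j]] + [[-0j, -0.01+0.00j, (-0+0j)],  [-0j, (-0.01+0j), (-0+0j)],  [0.00-0.00j, (-0.03+0j), (-0+0j)]]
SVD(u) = [[-0.4, -0.90, -0.17], [-0.02, -0.18, 0.98], [-0.92, 0.39, 0.06]] @ diag([1.1177251930237577, 0.40839502553653856, 0.0019738280099857305]) @ [[-0.75, 0.64, 0.16], [-0.5, -0.72, 0.48], [-0.43, -0.28, -0.86]]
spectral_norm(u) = 1.12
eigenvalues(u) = [(0.24+0.24j), (0.24-0.24j), (-0.01+0j)]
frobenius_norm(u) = 1.19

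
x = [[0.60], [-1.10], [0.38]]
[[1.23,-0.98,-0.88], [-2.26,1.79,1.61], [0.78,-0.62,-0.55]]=x @ [[2.05,-1.63,-1.46]]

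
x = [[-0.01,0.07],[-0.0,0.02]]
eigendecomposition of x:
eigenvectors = [[1.0, 0.92], [0.00, 0.39]]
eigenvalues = [-0.01, 0.02]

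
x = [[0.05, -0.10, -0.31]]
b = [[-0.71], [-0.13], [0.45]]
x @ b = [[-0.16]]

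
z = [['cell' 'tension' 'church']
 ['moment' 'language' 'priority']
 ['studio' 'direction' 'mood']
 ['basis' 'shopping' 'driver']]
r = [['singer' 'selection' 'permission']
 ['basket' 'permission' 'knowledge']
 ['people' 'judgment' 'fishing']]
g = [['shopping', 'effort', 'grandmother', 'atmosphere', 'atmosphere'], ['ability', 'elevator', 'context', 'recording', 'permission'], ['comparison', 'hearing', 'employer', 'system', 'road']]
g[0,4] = 'atmosphere'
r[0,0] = 'singer'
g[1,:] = ['ability', 'elevator', 'context', 'recording', 'permission']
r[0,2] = 'permission'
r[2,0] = 'people'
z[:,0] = ['cell', 'moment', 'studio', 'basis']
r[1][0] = 'basket'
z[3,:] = ['basis', 'shopping', 'driver']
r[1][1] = 'permission'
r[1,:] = ['basket', 'permission', 'knowledge']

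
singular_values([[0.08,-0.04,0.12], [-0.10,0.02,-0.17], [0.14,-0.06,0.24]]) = [0.38, 0.02, 0.01]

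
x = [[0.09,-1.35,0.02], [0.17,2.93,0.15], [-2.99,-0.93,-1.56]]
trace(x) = 1.46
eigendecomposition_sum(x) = [[0.13, 0.06, 0.07], [0.1, 0.04, 0.05], [-3.01, -1.28, -1.57]] + [[-0.01, -0.0, -0.00], [-0.00, -0.0, -0.00], [0.01, 0.01, 0.00]] + [[-0.03, -1.40, -0.05], [0.07, 2.89, 0.10], [0.01, 0.34, 0.01]]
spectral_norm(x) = 3.87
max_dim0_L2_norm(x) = 3.36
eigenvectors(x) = [[0.04,0.46,-0.43], [0.03,0.02,0.89], [-1.0,-0.89,0.11]]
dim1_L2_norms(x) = [1.35, 2.94, 3.5]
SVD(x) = [[0.23, 0.37, 0.90], [-0.57, -0.7, 0.43], [0.79, -0.61, 0.05]] @ diag([3.8748516193616362, 2.773341165649687, 0.0019253164255673102]) @ [[-0.63,-0.70,-0.34], [0.63,-0.71,0.31], [-0.46,-0.02,0.89]]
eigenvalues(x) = [-1.4, -0.01, 2.87]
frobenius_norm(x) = 4.77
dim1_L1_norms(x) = [1.46, 3.25, 5.48]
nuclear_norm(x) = 6.65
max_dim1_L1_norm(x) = 5.48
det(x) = 0.02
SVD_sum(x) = [[-0.55, -0.62, -0.3], [1.39, 1.54, 0.75], [-1.93, -2.14, -1.04]] + [[0.65, -0.73, 0.32], [-1.22, 1.39, -0.60], [-1.06, 1.21, -0.52]] + [[-0.00, -0.0, 0.0], [-0.00, -0.0, 0.0], [-0.0, -0.0, 0.00]]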